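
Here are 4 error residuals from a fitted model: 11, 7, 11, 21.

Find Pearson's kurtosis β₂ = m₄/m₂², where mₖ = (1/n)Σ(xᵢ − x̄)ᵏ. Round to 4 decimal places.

2.1470

x̄ = 12.5000
Σ(xᵢ − x̄)² = 107.0000 ⇒ m₂ = 26.75000
Σ(xᵢ − x̄)⁴ = 6145.2500 ⇒ m₄ = 1536.31250
m₂² = 715.56250
β₂ = m₄/m₂² = 1536.31250 / 715.56250 ≈ 2.1470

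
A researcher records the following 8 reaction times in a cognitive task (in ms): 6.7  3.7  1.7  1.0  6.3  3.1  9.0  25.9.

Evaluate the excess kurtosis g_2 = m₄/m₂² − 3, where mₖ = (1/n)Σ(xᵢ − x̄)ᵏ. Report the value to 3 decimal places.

1.929

x̄ = 7.1750
Σ(xᵢ − x̄)² = 451.7350 ⇒ m₂ = 56.46687
Σ(xᵢ − x̄)⁴ = 125724.1092 ⇒ m₄ = 15715.51365
m₂² = 3188.50797
g_2 = m₄/m₂² − 3 = 4.92880 − 3 ≈ 1.929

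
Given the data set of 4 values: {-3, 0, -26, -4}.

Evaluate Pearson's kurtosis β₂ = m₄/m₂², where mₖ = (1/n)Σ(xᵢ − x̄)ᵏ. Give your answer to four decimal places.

2.2844

x̄ = -8.2500
Σ(xᵢ − x̄)² = 428.7500 ⇒ m₂ = 107.18750
Σ(xᵢ − x̄)⁴ = 104982.8281 ⇒ m₄ = 26245.70703
m₂² = 11489.16016
β₂ = m₄/m₂² = 26245.70703 / 11489.16016 ≈ 2.2844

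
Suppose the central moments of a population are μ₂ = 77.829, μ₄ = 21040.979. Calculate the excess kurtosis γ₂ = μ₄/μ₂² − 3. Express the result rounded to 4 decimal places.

μ₂² = 77.829² = 6057.35324
μ₄/μ₂² = 21040.979 / 6057.35324 = 3.47363
γ₂ = 3.47363 − 3 ≈ 0.4736

0.4736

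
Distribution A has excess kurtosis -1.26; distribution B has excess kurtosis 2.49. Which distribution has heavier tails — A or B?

B

Higher excess kurtosis ⇒ heavier tails relative to the normal distribution.
-1.26 vs 2.49: the larger is 2.49, so B has heavier tails. (B is leptokurtic — heavier-than-normal tails; the other is platykurtic.)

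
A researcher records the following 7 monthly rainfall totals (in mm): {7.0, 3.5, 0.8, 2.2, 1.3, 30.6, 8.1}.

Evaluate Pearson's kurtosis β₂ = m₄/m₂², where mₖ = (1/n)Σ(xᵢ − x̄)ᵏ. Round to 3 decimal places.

4.523

x̄ = 7.6429
Σ(xᵢ − x̄)² = 661.4971 ⇒ m₂ = 94.49959
Σ(xᵢ − x̄)⁴ = 282744.6184 ⇒ m₄ = 40392.08834
m₂² = 8930.17286
β₂ = m₄/m₂² = 40392.08834 / 8930.17286 ≈ 4.523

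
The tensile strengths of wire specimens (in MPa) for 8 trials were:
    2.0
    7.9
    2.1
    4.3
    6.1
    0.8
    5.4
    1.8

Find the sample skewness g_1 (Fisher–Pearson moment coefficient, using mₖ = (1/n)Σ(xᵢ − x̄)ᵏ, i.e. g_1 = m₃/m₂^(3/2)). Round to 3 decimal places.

x̄ = (2.0 + 7.9 + 2.1 + 4.3 + 6.1 + 0.8 + 5.4 + 1.8) / 8 = 3.8000
deviations (xᵢ − x̄): -1.8000, 4.1000, -1.7000, 0.5000, 2.3000, -3.0000, 1.6000, -2.0000
Σ(xᵢ − x̄)² = 44.0400 ⇒ m₂ = 44.0400/8 = 5.50500
Σ(xᵢ − x̄)³ = 39.5640 ⇒ m₃ = 39.5640/8 = 4.94550
m₂^(3/2) = 5.50500^(1.5) = 12.91624
g_1 = m₃ / m₂^(3/2) = 4.94550 / 12.91624 ≈ 0.383

0.383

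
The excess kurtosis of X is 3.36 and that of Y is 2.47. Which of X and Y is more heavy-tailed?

X

Higher excess kurtosis ⇒ heavier tails relative to the normal distribution.
3.36 vs 2.47: the larger is 3.36, so X has heavier tails.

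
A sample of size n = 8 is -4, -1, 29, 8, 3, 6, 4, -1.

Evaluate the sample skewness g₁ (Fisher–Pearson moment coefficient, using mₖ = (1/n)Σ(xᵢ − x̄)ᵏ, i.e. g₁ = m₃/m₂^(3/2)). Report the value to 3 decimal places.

1.619

x̄ = (-4 - 1 + 29 + 8 + 3 + 6 + 4 - 1) / 8 = 5.5000
deviations (xᵢ − x̄): -9.5000, -6.5000, 23.5000, 2.5000, -2.5000, 0.5000, -1.5000, -6.5000
Σ(xᵢ − x̄)² = 742.0000 ⇒ m₂ = 742.0000/8 = 92.75000
Σ(xᵢ − x̄)³ = 11568.0000 ⇒ m₃ = 11568.0000/8 = 1446.00000
m₂^(3/2) = 92.75000^(1.5) = 893.24558
g₁ = m₃ / m₂^(3/2) = 1446.00000 / 893.24558 ≈ 1.619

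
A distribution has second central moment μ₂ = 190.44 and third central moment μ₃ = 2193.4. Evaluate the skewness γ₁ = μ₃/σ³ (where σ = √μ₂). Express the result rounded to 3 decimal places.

0.835

σ = √μ₂ = √190.44 = 13.80000
σ³ = μ₂^(3/2) = 2628.07200
γ₁ = μ₃/σ³ = 2193.4 / 2628.07200 ≈ 0.835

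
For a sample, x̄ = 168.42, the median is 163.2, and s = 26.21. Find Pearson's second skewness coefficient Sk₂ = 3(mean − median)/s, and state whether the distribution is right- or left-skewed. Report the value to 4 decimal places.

Sk₂ = 3(168.42 − 163.2) / 26.21 = 3 × 5.2200 / 26.21
    = 15.6600 / 26.21 ≈ 0.5975
Sk₂ > 0 ⇒ mean > median ⇒ right-skewed (positive skew).

0.5975, right-skewed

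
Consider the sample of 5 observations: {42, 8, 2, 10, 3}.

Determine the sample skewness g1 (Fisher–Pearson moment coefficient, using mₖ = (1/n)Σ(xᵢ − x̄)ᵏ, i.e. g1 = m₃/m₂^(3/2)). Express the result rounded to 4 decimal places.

x̄ = (42 + 8 + 2 + 10 + 3) / 5 = 13.0000
deviations (xᵢ − x̄): 29.0000, -5.0000, -11.0000, -3.0000, -10.0000
Σ(xᵢ − x̄)² = 1096.0000 ⇒ m₂ = 1096.0000/5 = 219.20000
Σ(xᵢ − x̄)³ = 21906.0000 ⇒ m₃ = 21906.0000/5 = 4381.20000
m₂^(3/2) = 219.20000^(1.5) = 3245.34465
g1 = m₃ / m₂^(3/2) = 4381.20000 / 3245.34465 ≈ 1.3500

1.3500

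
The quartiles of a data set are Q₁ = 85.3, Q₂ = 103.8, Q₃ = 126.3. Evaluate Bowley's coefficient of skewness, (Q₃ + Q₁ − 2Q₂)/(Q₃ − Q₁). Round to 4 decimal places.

0.0976

numerator: Q₃ + Q₁ − 2Q₂ = 126.3 + 85.3 − 2×103.8 = 4.0000
denominator: Q₃ − Q₁ = 126.3 − 85.3 = 41.0000
Bowley skewness = 4.0000 / 41.0000 ≈ 0.0976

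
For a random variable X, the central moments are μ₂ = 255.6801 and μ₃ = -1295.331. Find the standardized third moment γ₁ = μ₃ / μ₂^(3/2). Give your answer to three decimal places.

σ = √μ₂ = √255.6801 = 15.99000
σ³ = μ₂^(3/2) = 4088.32480
γ₁ = μ₃/σ³ = -1295.331 / 4088.32480 ≈ -0.317

-0.317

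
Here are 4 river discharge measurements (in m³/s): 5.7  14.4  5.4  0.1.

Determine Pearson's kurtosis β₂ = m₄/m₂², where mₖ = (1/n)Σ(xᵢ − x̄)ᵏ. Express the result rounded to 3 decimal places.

2.051

x̄ = 6.4000
Σ(xᵢ − x̄)² = 105.1800 ⇒ m₂ = 26.29500
Σ(xᵢ − x̄)⁴ = 5672.5362 ⇒ m₄ = 1418.13405
m₂² = 691.42703
β₂ = m₄/m₂² = 1418.13405 / 691.42703 ≈ 2.051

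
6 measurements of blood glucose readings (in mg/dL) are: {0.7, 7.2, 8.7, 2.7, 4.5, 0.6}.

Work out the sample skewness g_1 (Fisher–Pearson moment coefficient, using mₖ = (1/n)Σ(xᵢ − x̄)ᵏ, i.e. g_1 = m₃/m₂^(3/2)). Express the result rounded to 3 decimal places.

x̄ = (0.7 + 7.2 + 8.7 + 2.7 + 4.5 + 0.6) / 6 = 4.0667
deviations (xᵢ − x̄): -3.3667, 3.1333, 4.6333, -1.3667, 0.4333, -3.4667
Σ(xᵢ − x̄)² = 56.6933 ⇒ m₂ = 56.6933/6 = 9.44889
Σ(xᵢ − x̄)³ = 47.9376 ⇒ m₃ = 47.9376/6 = 7.98959
m₂^(3/2) = 9.44889^(1.5) = 29.04498
g_1 = m₃ / m₂^(3/2) = 7.98959 / 29.04498 ≈ 0.275

0.275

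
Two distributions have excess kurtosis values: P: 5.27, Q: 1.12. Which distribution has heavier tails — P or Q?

P

Higher excess kurtosis ⇒ heavier tails relative to the normal distribution.
5.27 vs 1.12: the larger is 5.27, so P has heavier tails.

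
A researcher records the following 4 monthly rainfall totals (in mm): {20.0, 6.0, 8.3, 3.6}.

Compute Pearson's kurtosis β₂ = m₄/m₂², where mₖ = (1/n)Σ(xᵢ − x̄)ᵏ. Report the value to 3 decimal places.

x̄ = 9.4750
Σ(xᵢ − x̄)² = 158.7475 ⇒ m₂ = 39.68688
Σ(xᵢ − x̄)⁴ = 13610.2943 ⇒ m₄ = 3402.57358
m₂² = 1575.04805
β₂ = m₄/m₂² = 3402.57358 / 1575.04805 ≈ 2.160

2.160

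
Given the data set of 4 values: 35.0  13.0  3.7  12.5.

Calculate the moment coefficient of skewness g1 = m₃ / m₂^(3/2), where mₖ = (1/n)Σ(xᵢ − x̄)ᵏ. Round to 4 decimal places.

x̄ = (35.0 + 13.0 + 3.7 + 12.5) / 4 = 16.0500
deviations (xᵢ − x̄): 18.9500, -3.0500, -12.3500, -3.5500
Σ(xᵢ − x̄)² = 533.5300 ⇒ m₂ = 533.5300/4 = 133.38250
Σ(xᵢ − x̄)³ = 4848.2280 ⇒ m₃ = 4848.2280/4 = 1212.05700
m₂^(3/2) = 133.38250^(1.5) = 1540.45239
g1 = m₃ / m₂^(3/2) = 1212.05700 / 1540.45239 ≈ 0.7868

0.7868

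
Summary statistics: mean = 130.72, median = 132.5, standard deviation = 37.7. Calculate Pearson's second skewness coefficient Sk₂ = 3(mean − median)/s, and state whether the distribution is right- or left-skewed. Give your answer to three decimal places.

-0.142, left-skewed

Sk₂ = 3(130.72 − 132.5) / 37.7 = 3 × -1.7800 / 37.7
    = -5.3400 / 37.7 ≈ -0.142
Sk₂ < 0 ⇒ mean < median ⇒ left-skewed (negative skew).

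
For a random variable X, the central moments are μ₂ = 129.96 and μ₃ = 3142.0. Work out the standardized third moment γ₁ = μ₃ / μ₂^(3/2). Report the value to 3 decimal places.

σ = √μ₂ = √129.96 = 11.40000
σ³ = μ₂^(3/2) = 1481.54400
γ₁ = μ₃/σ³ = 3142.0 / 1481.54400 ≈ 2.121

2.121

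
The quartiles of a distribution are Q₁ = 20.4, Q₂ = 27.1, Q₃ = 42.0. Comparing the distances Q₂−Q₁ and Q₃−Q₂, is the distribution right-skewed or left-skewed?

Q₂ − Q₁ = 6.7;  Q₃ − Q₂ = 14.9
Q₃ − Q₂ > Q₂ − Q₁ ⇒ the upper half is more spread out ⇒ right-skewed.

right-skewed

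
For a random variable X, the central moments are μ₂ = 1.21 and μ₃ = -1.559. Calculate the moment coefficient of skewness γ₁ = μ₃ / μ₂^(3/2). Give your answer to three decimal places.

-1.171

σ = √μ₂ = √1.21 = 1.10000
σ³ = μ₂^(3/2) = 1.33100
γ₁ = μ₃/σ³ = -1.559 / 1.33100 ≈ -1.171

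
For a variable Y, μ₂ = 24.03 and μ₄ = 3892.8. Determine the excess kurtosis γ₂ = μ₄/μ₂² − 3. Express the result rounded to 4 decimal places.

μ₂² = 24.03² = 577.44090
μ₄/μ₂² = 3892.8 / 577.44090 = 6.74147
γ₂ = 6.74147 − 3 ≈ 3.7415

3.7415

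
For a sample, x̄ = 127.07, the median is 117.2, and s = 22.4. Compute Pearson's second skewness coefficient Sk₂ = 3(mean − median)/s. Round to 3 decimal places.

Sk₂ = 3(127.07 − 117.2) / 22.4 = 3 × 9.8700 / 22.4
    = 29.6100 / 22.4 ≈ 1.322

1.322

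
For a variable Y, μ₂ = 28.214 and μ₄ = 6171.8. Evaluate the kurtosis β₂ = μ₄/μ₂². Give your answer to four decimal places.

7.7532

μ₂² = 28.214² = 796.02980
μ₄/μ₂² = 6171.8 / 796.02980 = 7.75323
β₂ ≈ 7.7532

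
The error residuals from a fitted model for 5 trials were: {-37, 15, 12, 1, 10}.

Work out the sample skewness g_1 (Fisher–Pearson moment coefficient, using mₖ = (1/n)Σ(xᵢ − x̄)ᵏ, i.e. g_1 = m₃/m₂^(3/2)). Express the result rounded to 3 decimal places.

-1.295

x̄ = (-37 + 15 + 12 + 1 + 10) / 5 = 0.2000
deviations (xᵢ − x̄): -37.2000, 14.8000, 11.8000, 0.8000, 9.8000
Σ(xᵢ − x̄)² = 1838.8000 ⇒ m₂ = 1838.8000/5 = 367.76000
Σ(xᵢ − x̄)³ = -45652.3200 ⇒ m₃ = -45652.3200/5 = -9130.46400
m₂^(3/2) = 367.76000^(1.5) = 7052.55913
g_1 = m₃ / m₂^(3/2) = -9130.46400 / 7052.55913 ≈ -1.295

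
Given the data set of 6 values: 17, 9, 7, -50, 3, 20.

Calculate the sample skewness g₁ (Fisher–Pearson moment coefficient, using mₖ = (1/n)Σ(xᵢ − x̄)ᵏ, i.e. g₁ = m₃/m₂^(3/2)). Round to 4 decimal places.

-1.5475

x̄ = (17 + 9 + 7 - 50 + 3 + 20) / 6 = 1.0000
deviations (xᵢ − x̄): 16.0000, 8.0000, 6.0000, -51.0000, 2.0000, 19.0000
Σ(xᵢ − x̄)² = 3322.0000 ⇒ m₂ = 3322.0000/6 = 553.66667
Σ(xᵢ − x̄)³ = -120960.0000 ⇒ m₃ = -120960.0000/6 = -20160.00000
m₂^(3/2) = 553.66667^(1.5) = 13027.84451
g₁ = m₃ / m₂^(3/2) = -20160.00000 / 13027.84451 ≈ -1.5475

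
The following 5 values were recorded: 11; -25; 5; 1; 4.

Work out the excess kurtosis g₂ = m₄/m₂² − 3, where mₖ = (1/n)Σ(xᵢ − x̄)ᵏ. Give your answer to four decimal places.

x̄ = -0.8000
Σ(xᵢ − x̄)² = 784.8000 ⇒ m₂ = 156.96000
Σ(xᵢ − x̄)⁴ = 364034.9760 ⇒ m₄ = 72806.99520
m₂² = 24636.44160
g₂ = m₄/m₂² − 3 = 2.95526 − 3 ≈ -0.0447

-0.0447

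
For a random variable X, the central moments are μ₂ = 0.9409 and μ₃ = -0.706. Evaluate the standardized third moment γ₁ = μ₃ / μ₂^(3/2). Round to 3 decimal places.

-0.774

σ = √μ₂ = √0.9409 = 0.97000
σ³ = μ₂^(3/2) = 0.91267
γ₁ = μ₃/σ³ = -0.706 / 0.91267 ≈ -0.774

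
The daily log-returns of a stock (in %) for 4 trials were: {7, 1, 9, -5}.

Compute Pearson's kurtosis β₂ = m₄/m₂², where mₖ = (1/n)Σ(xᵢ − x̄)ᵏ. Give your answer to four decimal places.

x̄ = 3.0000
Σ(xᵢ − x̄)² = 120.0000 ⇒ m₂ = 30.00000
Σ(xᵢ − x̄)⁴ = 5664.0000 ⇒ m₄ = 1416.00000
m₂² = 900.00000
β₂ = m₄/m₂² = 1416.00000 / 900.00000 ≈ 1.5733

1.5733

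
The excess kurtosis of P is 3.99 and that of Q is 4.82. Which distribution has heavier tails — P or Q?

Q

Higher excess kurtosis ⇒ heavier tails relative to the normal distribution.
3.99 vs 4.82: the larger is 4.82, so Q has heavier tails.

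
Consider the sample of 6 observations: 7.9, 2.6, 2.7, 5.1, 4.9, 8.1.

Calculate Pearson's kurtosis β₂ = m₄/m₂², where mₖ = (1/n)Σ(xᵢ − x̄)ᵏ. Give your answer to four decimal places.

x̄ = 5.2167
Σ(xᵢ − x̄)² = 28.8083 ⇒ m₂ = 4.80139
Σ(xᵢ − x̄)⁴ = 207.9656 ⇒ m₄ = 34.66094
m₂² = 23.05334
β₂ = m₄/m₂² = 34.66094 / 23.05334 ≈ 1.5035

1.5035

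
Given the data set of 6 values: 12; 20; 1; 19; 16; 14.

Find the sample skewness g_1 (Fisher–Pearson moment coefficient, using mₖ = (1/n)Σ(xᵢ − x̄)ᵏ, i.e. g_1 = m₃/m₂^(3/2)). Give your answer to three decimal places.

-1.084

x̄ = (12 + 20 + 1 + 19 + 16 + 14) / 6 = 13.6667
deviations (xᵢ − x̄): -1.6667, 6.3333, -12.6667, 5.3333, 2.3333, 0.3333
Σ(xᵢ − x̄)² = 237.3333 ⇒ m₂ = 237.3333/6 = 39.55556
Σ(xᵢ − x̄)³ = -1618.4444 ⇒ m₃ = -1618.4444/6 = -269.74074
m₂^(3/2) = 39.55556^(1.5) = 248.77758
g_1 = m₃ / m₂^(3/2) = -269.74074 / 248.77758 ≈ -1.084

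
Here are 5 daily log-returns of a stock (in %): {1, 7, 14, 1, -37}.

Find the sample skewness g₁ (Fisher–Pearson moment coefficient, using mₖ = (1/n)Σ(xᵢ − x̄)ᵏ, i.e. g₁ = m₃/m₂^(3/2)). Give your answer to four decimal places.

x̄ = (1 + 7 + 14 + 1 - 37) / 5 = -2.8000
deviations (xᵢ − x̄): 3.8000, 9.8000, 16.8000, 3.8000, -34.2000
Σ(xᵢ − x̄)² = 1576.8000 ⇒ m₂ = 1576.8000/5 = 315.36000
Σ(xᵢ − x̄)³ = -34209.1200 ⇒ m₃ = -34209.1200/5 = -6841.82400
m₂^(3/2) = 315.36000^(1.5) = 5600.28218
g₁ = m₃ / m₂^(3/2) = -6841.82400 / 5600.28218 ≈ -1.2217

-1.2217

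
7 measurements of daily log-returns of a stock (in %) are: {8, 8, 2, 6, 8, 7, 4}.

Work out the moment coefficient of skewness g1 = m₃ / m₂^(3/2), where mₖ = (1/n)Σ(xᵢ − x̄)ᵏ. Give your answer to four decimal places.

x̄ = (8 + 8 + 2 + 6 + 8 + 7 + 4) / 7 = 6.1429
deviations (xᵢ − x̄): 1.8571, 1.8571, -4.1429, -0.1429, 1.8571, 0.8571, -2.1429
Σ(xᵢ − x̄)² = 32.8571 ⇒ m₂ = 32.8571/7 = 4.69388
Σ(xᵢ − x̄)³ = -61.1020 ⇒ m₃ = -61.1020/7 = -8.72886
m₂^(3/2) = 4.69388^(1.5) = 10.16945
g1 = m₃ / m₂^(3/2) = -8.72886 / 10.16945 ≈ -0.8583

-0.8583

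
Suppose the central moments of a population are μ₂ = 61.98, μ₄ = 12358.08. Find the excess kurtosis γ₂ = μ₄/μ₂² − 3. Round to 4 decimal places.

μ₂² = 61.98² = 3841.52040
μ₄/μ₂² = 12358.08 / 3841.52040 = 3.21698
γ₂ = 3.21698 − 3 ≈ 0.2170

0.2170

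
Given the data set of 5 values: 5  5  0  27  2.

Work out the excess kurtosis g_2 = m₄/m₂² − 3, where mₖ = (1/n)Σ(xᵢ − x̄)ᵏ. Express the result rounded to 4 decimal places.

x̄ = 7.8000
Σ(xᵢ − x̄)² = 478.8000 ⇒ m₂ = 95.76000
Σ(xᵢ − x̄)⁴ = 140851.5360 ⇒ m₄ = 28170.30720
m₂² = 9169.97760
g_2 = m₄/m₂² − 3 = 3.07201 − 3 ≈ 0.0720

0.0720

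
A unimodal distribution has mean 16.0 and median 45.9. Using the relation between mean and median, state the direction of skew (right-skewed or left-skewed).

mean − median = 16.0 − 45.9 = -29.9
mean < median ⇒ the longer tail is on the left ⇒ left-skewed (negatively skewed).

left-skewed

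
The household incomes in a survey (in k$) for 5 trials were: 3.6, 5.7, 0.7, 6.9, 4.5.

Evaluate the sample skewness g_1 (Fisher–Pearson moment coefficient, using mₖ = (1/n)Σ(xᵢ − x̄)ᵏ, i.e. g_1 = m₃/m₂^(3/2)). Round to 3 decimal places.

x̄ = (3.6 + 5.7 + 0.7 + 6.9 + 4.5) / 5 = 4.2800
deviations (xᵢ − x̄): -0.6800, 1.4200, -3.5800, 2.6200, 0.2200
Σ(xᵢ − x̄)² = 22.2080 ⇒ m₂ = 22.2080/5 = 4.44160
Σ(xᵢ − x̄)³ = -25.3385 ⇒ m₃ = -25.3385/5 = -5.06770
m₂^(3/2) = 4.44160^(1.5) = 9.36072
g_1 = m₃ / m₂^(3/2) = -5.06770 / 9.36072 ≈ -0.541

-0.541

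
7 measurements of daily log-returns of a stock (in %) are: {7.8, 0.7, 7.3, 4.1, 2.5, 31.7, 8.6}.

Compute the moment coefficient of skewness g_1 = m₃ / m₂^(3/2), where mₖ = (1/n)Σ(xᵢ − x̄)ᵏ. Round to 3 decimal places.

1.707

x̄ = (7.8 + 0.7 + 7.3 + 4.1 + 2.5 + 31.7 + 8.6) / 7 = 8.9571
deviations (xᵢ − x̄): -1.1571, -8.2571, -1.6571, -4.8571, -6.4571, 22.7429, -0.3571
Σ(xᵢ − x̄)² = 654.9171 ⇒ m₂ = 654.9171/7 = 93.55959
Σ(xᵢ − x̄)³ = 10810.5212 ⇒ m₃ = 10810.5212/7 = 1544.36017
m₂^(3/2) = 93.55959^(1.5) = 904.96645
g_1 = m₃ / m₂^(3/2) = 1544.36017 / 904.96645 ≈ 1.707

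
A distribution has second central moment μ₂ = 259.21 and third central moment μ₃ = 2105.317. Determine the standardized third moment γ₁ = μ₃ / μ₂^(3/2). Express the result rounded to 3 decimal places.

σ = √μ₂ = √259.21 = 16.10000
σ³ = μ₂^(3/2) = 4173.28100
γ₁ = μ₃/σ³ = 2105.317 / 4173.28100 ≈ 0.504

0.504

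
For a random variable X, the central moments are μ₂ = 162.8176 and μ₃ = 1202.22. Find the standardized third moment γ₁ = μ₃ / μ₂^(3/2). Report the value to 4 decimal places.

0.5787

σ = √μ₂ = √162.8176 = 12.76000
σ³ = μ₂^(3/2) = 2077.55258
γ₁ = μ₃/σ³ = 1202.22 / 2077.55258 ≈ 0.5787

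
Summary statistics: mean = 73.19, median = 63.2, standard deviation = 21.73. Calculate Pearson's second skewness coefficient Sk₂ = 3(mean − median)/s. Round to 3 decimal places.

Sk₂ = 3(73.19 − 63.2) / 21.73 = 3 × 9.9900 / 21.73
    = 29.9700 / 21.73 ≈ 1.379

1.379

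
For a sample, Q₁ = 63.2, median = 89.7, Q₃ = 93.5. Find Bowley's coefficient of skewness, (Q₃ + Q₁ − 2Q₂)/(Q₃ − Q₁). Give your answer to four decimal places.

-0.7492

numerator: Q₃ + Q₁ − 2Q₂ = 93.5 + 63.2 − 2×89.7 = -22.7000
denominator: Q₃ − Q₁ = 93.5 − 63.2 = 30.3000
Bowley skewness = -22.7000 / 30.3000 ≈ -0.7492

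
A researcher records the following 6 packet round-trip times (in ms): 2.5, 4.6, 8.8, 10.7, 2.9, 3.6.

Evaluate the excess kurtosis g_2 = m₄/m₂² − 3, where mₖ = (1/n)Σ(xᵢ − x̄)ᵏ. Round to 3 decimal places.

-1.255

x̄ = 5.5167
Σ(xᵢ − x̄)² = 58.1083 ⇒ m₂ = 9.68472
Σ(xᵢ − x̄)⁴ = 981.9443 ⇒ m₄ = 163.65738
m₂² = 93.79384
g_2 = m₄/m₂² − 3 = 1.74486 − 3 ≈ -1.255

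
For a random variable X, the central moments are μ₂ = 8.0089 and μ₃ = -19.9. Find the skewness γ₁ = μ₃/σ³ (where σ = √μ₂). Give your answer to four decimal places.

-0.8780

σ = √μ₂ = √8.0089 = 2.83000
σ³ = μ₂^(3/2) = 22.66519
γ₁ = μ₃/σ³ = -19.9 / 22.66519 ≈ -0.8780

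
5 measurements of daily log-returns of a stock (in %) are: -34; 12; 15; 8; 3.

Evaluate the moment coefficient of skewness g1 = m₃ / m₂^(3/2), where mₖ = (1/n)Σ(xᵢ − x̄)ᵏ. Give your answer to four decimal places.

x̄ = (-34 + 12 + 15 + 8 + 3) / 5 = 0.8000
deviations (xᵢ − x̄): -34.8000, 11.2000, 14.2000, 7.2000, 2.2000
Σ(xᵢ − x̄)² = 1594.8000 ⇒ m₂ = 1594.8000/5 = 318.96000
Σ(xᵢ − x̄)³ = -37492.0800 ⇒ m₃ = -37492.0800/5 = -7498.41600
m₂^(3/2) = 318.96000^(1.5) = 5696.45058
g1 = m₃ / m₂^(3/2) = -7498.41600 / 5696.45058 ≈ -1.3163

-1.3163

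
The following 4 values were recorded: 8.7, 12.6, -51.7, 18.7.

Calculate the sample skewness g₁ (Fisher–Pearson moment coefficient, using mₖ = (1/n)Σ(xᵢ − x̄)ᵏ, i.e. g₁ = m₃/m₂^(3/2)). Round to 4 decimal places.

x̄ = (8.7 + 12.6 - 51.7 + 18.7) / 4 = -2.9250
deviations (xᵢ − x̄): 11.6250, 15.5250, -48.7750, 21.6250
Σ(xᵢ − x̄)² = 3222.8075 ⇒ m₂ = 3222.8075/4 = 805.70188
Σ(xᵢ − x̄)³ = -100610.0944 ⇒ m₃ = -100610.0944/4 = -25152.52359
m₂^(3/2) = 805.70188^(1.5) = 22869.75760
g₁ = m₃ / m₂^(3/2) = -25152.52359 / 22869.75760 ≈ -1.0998

-1.0998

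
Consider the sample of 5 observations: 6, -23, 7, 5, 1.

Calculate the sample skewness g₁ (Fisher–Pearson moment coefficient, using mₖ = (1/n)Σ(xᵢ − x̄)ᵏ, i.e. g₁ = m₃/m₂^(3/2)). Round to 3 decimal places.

x̄ = (6 - 23 + 7 + 5 + 1) / 5 = -0.8000
deviations (xᵢ − x̄): 6.8000, -22.2000, 7.8000, 5.8000, 1.8000
Σ(xᵢ − x̄)² = 636.8000 ⇒ m₂ = 636.8000/5 = 127.36000
Σ(xᵢ − x̄)³ = -9951.1200 ⇒ m₃ = -9951.1200/5 = -1990.22400
m₂^(3/2) = 127.36000^(1.5) = 1437.30712
g₁ = m₃ / m₂^(3/2) = -1990.22400 / 1437.30712 ≈ -1.385

-1.385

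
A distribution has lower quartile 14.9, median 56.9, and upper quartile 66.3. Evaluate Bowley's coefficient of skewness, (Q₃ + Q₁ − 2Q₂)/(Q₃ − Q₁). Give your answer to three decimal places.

numerator: Q₃ + Q₁ − 2Q₂ = 66.3 + 14.9 − 2×56.9 = -32.6000
denominator: Q₃ − Q₁ = 66.3 − 14.9 = 51.4000
Bowley skewness = -32.6000 / 51.4000 ≈ -0.634

-0.634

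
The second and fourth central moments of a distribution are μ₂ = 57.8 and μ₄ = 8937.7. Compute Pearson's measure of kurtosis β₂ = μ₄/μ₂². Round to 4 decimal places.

μ₂² = 57.8² = 3340.84000
μ₄/μ₂² = 8937.7 / 3340.84000 = 2.67529
β₂ ≈ 2.6753

2.6753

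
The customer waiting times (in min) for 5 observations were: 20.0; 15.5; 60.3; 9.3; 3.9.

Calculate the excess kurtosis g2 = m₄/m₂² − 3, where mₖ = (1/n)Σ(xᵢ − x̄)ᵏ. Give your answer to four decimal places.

x̄ = 21.8000
Σ(xᵢ − x̄)² = 2001.8400 ⇒ m₂ = 400.36800
Σ(xᵢ − x̄)⁴ = 2325727.4868 ⇒ m₄ = 465145.49736
m₂² = 160294.53542
g2 = m₄/m₂² − 3 = 2.90182 − 3 ≈ -0.0982

-0.0982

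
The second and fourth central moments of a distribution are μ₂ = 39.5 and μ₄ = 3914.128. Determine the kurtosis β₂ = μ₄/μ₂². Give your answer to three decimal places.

μ₂² = 39.5² = 1560.25000
μ₄/μ₂² = 3914.128 / 1560.25000 = 2.50865
β₂ ≈ 2.509

2.509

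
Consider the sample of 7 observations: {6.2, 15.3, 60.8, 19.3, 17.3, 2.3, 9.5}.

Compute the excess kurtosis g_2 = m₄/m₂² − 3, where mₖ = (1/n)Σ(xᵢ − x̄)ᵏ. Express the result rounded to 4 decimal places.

x̄ = 18.6714
Σ(xᵢ − x̄)² = 2296.1343 ⇒ m₂ = 328.01918
Σ(xᵢ − x̄)⁴ = 3253210.2612 ⇒ m₄ = 464744.32303
m₂² = 107596.58486
g_2 = m₄/m₂² − 3 = 4.31932 − 3 ≈ 1.3193

1.3193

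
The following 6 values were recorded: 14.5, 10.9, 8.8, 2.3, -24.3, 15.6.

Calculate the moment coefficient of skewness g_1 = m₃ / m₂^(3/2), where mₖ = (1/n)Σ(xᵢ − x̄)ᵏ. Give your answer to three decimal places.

x̄ = (14.5 + 10.9 + 8.8 + 2.3 - 24.3 + 15.6) / 6 = 4.6333
deviations (xᵢ − x̄): 9.8667, 6.2667, 4.1667, -2.3333, -28.9333, 10.9667
Σ(xᵢ − x̄)² = 1116.8333 ⇒ m₂ = 1116.8333/6 = 186.13889
Σ(xᵢ − x̄)³ = -21635.9856 ⇒ m₃ = -21635.9856/6 = -3605.99759
m₂^(3/2) = 186.13889^(1.5) = 2539.54361
g_1 = m₃ / m₂^(3/2) = -3605.99759 / 2539.54361 ≈ -1.420

-1.420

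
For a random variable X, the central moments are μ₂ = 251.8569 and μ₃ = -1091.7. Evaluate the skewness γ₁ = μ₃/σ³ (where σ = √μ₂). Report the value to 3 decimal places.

σ = √μ₂ = √251.8569 = 15.87000
σ³ = μ₂^(3/2) = 3996.96900
γ₁ = μ₃/σ³ = -1091.7 / 3996.96900 ≈ -0.273

-0.273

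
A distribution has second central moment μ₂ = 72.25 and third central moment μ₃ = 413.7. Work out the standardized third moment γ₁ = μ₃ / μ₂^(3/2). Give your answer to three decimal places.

0.674

σ = √μ₂ = √72.25 = 8.50000
σ³ = μ₂^(3/2) = 614.12500
γ₁ = μ₃/σ³ = 413.7 / 614.12500 ≈ 0.674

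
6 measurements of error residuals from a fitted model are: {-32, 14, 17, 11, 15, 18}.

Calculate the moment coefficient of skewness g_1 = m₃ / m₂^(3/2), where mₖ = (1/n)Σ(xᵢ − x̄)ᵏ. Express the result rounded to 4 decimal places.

x̄ = (-32 + 14 + 17 + 11 + 15 + 18) / 6 = 7.1667
deviations (xᵢ − x̄): -39.1667, 6.8333, 9.8333, 3.8333, 7.8333, 10.8333
Σ(xᵢ − x̄)² = 1870.8333 ⇒ m₂ = 1870.8333/6 = 311.80556
Σ(xᵢ − x̄)³ = -57004.4444 ⇒ m₃ = -57004.4444/6 = -9500.74074
m₂^(3/2) = 311.80556^(1.5) = 5505.86772
g_1 = m₃ / m₂^(3/2) = -9500.74074 / 5505.86772 ≈ -1.7256

-1.7256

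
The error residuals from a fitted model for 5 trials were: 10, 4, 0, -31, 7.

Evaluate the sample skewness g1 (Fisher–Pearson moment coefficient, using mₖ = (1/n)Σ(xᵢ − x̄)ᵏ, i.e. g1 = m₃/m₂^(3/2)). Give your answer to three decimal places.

x̄ = (10 + 4 + 0 - 31 + 7) / 5 = -2.0000
deviations (xᵢ − x̄): 12.0000, 6.0000, 2.0000, -29.0000, 9.0000
Σ(xᵢ − x̄)² = 1106.0000 ⇒ m₂ = 1106.0000/5 = 221.20000
Σ(xᵢ − x̄)³ = -21708.0000 ⇒ m₃ = -21708.0000/5 = -4341.60000
m₂^(3/2) = 221.20000^(1.5) = 3289.86202
g1 = m₃ / m₂^(3/2) = -4341.60000 / 3289.86202 ≈ -1.320

-1.320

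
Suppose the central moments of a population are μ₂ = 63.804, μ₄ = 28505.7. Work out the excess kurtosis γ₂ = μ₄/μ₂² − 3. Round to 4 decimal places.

μ₂² = 63.804² = 4070.95042
μ₄/μ₂² = 28505.7 / 4070.95042 = 7.00222
γ₂ = 7.00222 − 3 ≈ 4.0022

4.0022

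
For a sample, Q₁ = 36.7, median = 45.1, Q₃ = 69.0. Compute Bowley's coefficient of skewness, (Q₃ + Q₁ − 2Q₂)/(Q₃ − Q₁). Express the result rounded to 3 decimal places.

0.480

numerator: Q₃ + Q₁ − 2Q₂ = 69.0 + 36.7 − 2×45.1 = 15.5000
denominator: Q₃ − Q₁ = 69.0 − 36.7 = 32.3000
Bowley skewness = 15.5000 / 32.3000 ≈ 0.480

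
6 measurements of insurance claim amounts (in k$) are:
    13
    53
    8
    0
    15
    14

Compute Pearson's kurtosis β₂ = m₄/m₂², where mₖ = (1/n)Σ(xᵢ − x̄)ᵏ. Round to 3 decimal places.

3.641

x̄ = 17.1667
Σ(xᵢ − x̄)² = 1694.8333 ⇒ m₂ = 282.47222
Σ(xᵢ − x̄)⁴ = 1743056.8194 ⇒ m₄ = 290509.46991
m₂² = 79790.55633
β₂ = m₄/m₂² = 290509.46991 / 79790.55633 ≈ 3.641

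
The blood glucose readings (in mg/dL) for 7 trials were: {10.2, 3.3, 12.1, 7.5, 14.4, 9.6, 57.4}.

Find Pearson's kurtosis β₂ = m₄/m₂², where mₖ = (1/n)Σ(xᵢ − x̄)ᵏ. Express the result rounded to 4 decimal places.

x̄ = 16.3571
Σ(xᵢ − x̄)² = 2038.9771 ⇒ m₂ = 291.28245
Σ(xᵢ − x̄)⁴ = 2876680.3676 ⇒ m₄ = 410954.33823
m₂² = 84845.46508
β₂ = m₄/m₂² = 410954.33823 / 84845.46508 ≈ 4.8436

4.8436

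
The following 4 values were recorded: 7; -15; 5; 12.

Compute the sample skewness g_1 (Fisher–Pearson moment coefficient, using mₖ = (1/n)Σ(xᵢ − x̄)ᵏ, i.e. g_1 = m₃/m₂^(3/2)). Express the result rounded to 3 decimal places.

-0.938

x̄ = (7 - 15 + 5 + 12) / 4 = 2.2500
deviations (xᵢ − x̄): 4.7500, -17.2500, 2.7500, 9.7500
Σ(xᵢ − x̄)² = 422.7500 ⇒ m₂ = 422.7500/4 = 105.68750
Σ(xᵢ − x̄)³ = -4078.1250 ⇒ m₃ = -4078.1250/4 = -1019.53125
m₂^(3/2) = 105.68750^(1.5) = 1086.51428
g_1 = m₃ / m₂^(3/2) = -1019.53125 / 1086.51428 ≈ -0.938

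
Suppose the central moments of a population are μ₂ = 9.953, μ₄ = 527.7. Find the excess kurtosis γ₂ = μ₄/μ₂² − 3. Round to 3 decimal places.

2.327

μ₂² = 9.953² = 99.06221
μ₄/μ₂² = 527.7 / 99.06221 = 5.32696
γ₂ = 5.32696 − 3 ≈ 2.327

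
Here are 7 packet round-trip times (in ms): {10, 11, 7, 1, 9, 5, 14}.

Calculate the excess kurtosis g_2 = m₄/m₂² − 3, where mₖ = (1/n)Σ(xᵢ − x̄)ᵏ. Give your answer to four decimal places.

x̄ = 8.1429
Σ(xᵢ − x̄)² = 108.8571 ⇒ m₂ = 15.55102
Σ(xᵢ − x̄)⁴ = 3958.3382 ⇒ m₄ = 565.47688
m₂² = 241.83424
g_2 = m₄/m₂² − 3 = 2.33828 − 3 ≈ -0.6617

-0.6617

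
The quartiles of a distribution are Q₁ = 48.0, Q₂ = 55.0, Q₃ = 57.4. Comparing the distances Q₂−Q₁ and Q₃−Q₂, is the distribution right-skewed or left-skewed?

Q₂ − Q₁ = 7.0;  Q₃ − Q₂ = 2.4
Q₂ − Q₁ > Q₃ − Q₂ ⇒ the lower half is more spread out ⇒ left-skewed.

left-skewed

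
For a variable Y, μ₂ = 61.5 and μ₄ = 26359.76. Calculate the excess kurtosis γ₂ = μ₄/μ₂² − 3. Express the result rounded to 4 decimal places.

3.9693

μ₂² = 61.5² = 3782.25000
μ₄/μ₂² = 26359.76 / 3782.25000 = 6.96933
γ₂ = 6.96933 − 3 ≈ 3.9693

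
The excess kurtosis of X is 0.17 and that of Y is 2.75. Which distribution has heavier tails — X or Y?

Higher excess kurtosis ⇒ heavier tails relative to the normal distribution.
0.17 vs 2.75: the larger is 2.75, so Y has heavier tails.

Y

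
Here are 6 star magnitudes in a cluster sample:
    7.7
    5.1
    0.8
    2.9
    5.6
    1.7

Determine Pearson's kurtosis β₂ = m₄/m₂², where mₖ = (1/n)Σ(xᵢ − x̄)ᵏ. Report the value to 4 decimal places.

1.7000

x̄ = 3.9667
Σ(xᵢ − x̄)² = 34.1933 ⇒ m₂ = 5.69889
Σ(xᵢ − x̄)⁴ = 331.2761 ⇒ m₄ = 55.21269
m₂² = 32.47733
β₂ = m₄/m₂² = 55.21269 / 32.47733 ≈ 1.7000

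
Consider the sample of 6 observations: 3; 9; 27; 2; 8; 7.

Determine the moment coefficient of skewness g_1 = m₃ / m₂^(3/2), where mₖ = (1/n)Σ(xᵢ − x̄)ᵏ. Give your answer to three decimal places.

x̄ = (3 + 9 + 27 + 2 + 8 + 7) / 6 = 9.3333
deviations (xᵢ − x̄): -6.3333, -0.3333, 17.6667, -7.3333, -1.3333, -2.3333
Σ(xᵢ − x̄)² = 413.3333 ⇒ m₂ = 413.3333/6 = 68.88889
Σ(xᵢ − x̄)³ = 4850.4444 ⇒ m₃ = 4850.4444/6 = 808.40741
m₂^(3/2) = 68.88889^(1.5) = 571.77317
g_1 = m₃ / m₂^(3/2) = 808.40741 / 571.77317 ≈ 1.414

1.414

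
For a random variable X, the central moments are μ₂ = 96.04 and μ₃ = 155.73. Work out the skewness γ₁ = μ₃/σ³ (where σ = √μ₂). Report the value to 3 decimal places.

σ = √μ₂ = √96.04 = 9.80000
σ³ = μ₂^(3/2) = 941.19200
γ₁ = μ₃/σ³ = 155.73 / 941.19200 ≈ 0.165

0.165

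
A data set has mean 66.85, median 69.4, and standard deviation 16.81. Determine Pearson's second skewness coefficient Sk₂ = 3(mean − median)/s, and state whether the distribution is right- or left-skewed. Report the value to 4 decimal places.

Sk₂ = 3(66.85 − 69.4) / 16.81 = 3 × -2.5500 / 16.81
    = -7.6500 / 16.81 ≈ -0.4551
Sk₂ < 0 ⇒ mean < median ⇒ left-skewed (negative skew).

-0.4551, left-skewed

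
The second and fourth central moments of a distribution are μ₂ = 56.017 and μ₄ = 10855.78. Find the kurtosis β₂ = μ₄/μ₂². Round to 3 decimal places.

μ₂² = 56.017² = 3137.90429
μ₄/μ₂² = 10855.78 / 3137.90429 = 3.45956
β₂ ≈ 3.460

3.460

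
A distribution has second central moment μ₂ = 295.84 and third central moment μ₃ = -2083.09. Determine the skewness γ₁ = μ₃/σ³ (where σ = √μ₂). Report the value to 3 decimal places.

-0.409

σ = √μ₂ = √295.84 = 17.20000
σ³ = μ₂^(3/2) = 5088.44800
γ₁ = μ₃/σ³ = -2083.09 / 5088.44800 ≈ -0.409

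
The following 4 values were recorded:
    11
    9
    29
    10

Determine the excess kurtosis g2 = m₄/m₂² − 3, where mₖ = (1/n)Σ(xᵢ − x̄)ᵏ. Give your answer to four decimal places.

-0.6861

x̄ = 14.7500
Σ(xᵢ − x̄)² = 272.7500 ⇒ m₂ = 68.18750
Σ(xᵢ − x̄)⁴ = 43034.3281 ⇒ m₄ = 10758.58203
m₂² = 4649.53516
g2 = m₄/m₂² − 3 = 2.31390 − 3 ≈ -0.6861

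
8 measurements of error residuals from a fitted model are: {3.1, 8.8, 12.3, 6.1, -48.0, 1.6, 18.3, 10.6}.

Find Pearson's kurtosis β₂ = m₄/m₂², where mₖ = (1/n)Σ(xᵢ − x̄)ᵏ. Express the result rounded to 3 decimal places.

5.437

x̄ = 1.6000
Σ(xᵢ − x̄)² = 3008.8800 ⇒ m₂ = 376.11000
Σ(xᵢ − x̄)⁴ = 6152938.3284 ⇒ m₄ = 769117.29105
m₂² = 141458.73210
β₂ = m₄/m₂² = 769117.29105 / 141458.73210 ≈ 5.437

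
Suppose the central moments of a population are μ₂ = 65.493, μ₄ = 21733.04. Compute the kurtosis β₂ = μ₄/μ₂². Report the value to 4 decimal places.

μ₂² = 65.493² = 4289.33305
μ₄/μ₂² = 21733.04 / 4289.33305 = 5.06676
β₂ ≈ 5.0668

5.0668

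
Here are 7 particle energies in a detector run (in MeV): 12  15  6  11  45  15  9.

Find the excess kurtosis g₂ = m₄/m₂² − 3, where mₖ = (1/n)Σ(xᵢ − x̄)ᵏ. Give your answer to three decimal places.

1.643

x̄ = 16.1429
Σ(xᵢ − x̄)² = 1032.8571 ⇒ m₂ = 147.55102
Σ(xᵢ − x̄)⁴ = 707631.4810 ⇒ m₄ = 101090.21158
m₂² = 21771.30362
g₂ = m₄/m₂² − 3 = 4.64328 − 3 ≈ 1.643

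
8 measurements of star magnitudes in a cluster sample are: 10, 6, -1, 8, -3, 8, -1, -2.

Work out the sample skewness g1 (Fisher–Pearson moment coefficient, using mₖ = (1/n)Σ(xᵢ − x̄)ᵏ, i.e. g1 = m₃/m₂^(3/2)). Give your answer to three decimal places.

x̄ = (10 + 6 - 1 + 8 - 3 + 8 - 1 - 2) / 8 = 3.1250
deviations (xᵢ − x̄): 6.8750, 2.8750, -4.1250, 4.8750, -6.1250, 4.8750, -4.1250, -5.1250
Σ(xᵢ − x̄)² = 200.8750 ⇒ m₂ = 200.8750/8 = 25.10938
Σ(xᵢ − x̄)³ = 75.6563 ⇒ m₃ = 75.6563/8 = 9.45703
m₂^(3/2) = 25.10938^(1.5) = 125.82121
g1 = m₃ / m₂^(3/2) = 9.45703 / 125.82121 ≈ 0.075

0.075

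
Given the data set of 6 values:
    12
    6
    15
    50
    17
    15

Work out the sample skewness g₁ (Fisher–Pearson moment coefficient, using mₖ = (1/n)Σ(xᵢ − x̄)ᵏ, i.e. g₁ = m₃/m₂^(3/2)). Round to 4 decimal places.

x̄ = (12 + 6 + 15 + 50 + 17 + 15) / 6 = 19.1667
deviations (xᵢ − x̄): -7.1667, -13.1667, -4.1667, 30.8333, -2.1667, -4.1667
Σ(xᵢ − x̄)² = 1214.8333 ⇒ m₂ = 1214.8333/6 = 202.47222
Σ(xᵢ − x̄)³ = 26507.5556 ⇒ m₃ = 26507.5556/6 = 4417.92593
m₂^(3/2) = 202.47222^(1.5) = 2881.03261
g₁ = m₃ / m₂^(3/2) = 4417.92593 / 2881.03261 ≈ 1.5335

1.5335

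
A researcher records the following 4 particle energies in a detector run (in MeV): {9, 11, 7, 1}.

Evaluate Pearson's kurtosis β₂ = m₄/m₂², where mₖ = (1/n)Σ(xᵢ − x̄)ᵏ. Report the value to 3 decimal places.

2.000

x̄ = 7.0000
Σ(xᵢ − x̄)² = 56.0000 ⇒ m₂ = 14.00000
Σ(xᵢ − x̄)⁴ = 1568.0000 ⇒ m₄ = 392.00000
m₂² = 196.00000
β₂ = m₄/m₂² = 392.00000 / 196.00000 ≈ 2.000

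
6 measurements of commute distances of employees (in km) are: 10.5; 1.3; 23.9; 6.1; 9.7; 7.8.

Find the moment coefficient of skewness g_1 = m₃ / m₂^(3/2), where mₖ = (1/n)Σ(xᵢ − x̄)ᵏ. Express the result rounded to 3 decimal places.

x̄ = (10.5 + 1.3 + 23.9 + 6.1 + 9.7 + 7.8) / 6 = 9.8833
deviations (xᵢ − x̄): 0.6167, -8.5833, 14.0167, -3.7833, -0.1833, -2.0833
Σ(xᵢ − x̄)² = 289.2083 ⇒ m₂ = 289.2083/6 = 48.20139
Σ(xᵢ − x̄)³ = 2058.4794 ⇒ m₃ = 2058.4794/6 = 343.07991
m₂^(3/2) = 48.20139^(1.5) = 334.64884
g_1 = m₃ / m₂^(3/2) = 343.07991 / 334.64884 ≈ 1.025

1.025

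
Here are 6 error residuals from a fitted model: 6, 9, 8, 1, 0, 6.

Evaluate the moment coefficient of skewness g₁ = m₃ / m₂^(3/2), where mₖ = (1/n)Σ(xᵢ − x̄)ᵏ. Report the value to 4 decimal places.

x̄ = (6 + 9 + 8 + 1 + 0 + 6) / 6 = 5.0000
deviations (xᵢ − x̄): 1.0000, 4.0000, 3.0000, -4.0000, -5.0000, 1.0000
Σ(xᵢ − x̄)² = 68.0000 ⇒ m₂ = 68.0000/6 = 11.33333
Σ(xᵢ − x̄)³ = -96.0000 ⇒ m₃ = -96.0000/6 = -16.00000
m₂^(3/2) = 11.33333^(1.5) = 38.15369
g₁ = m₃ / m₂^(3/2) = -16.00000 / 38.15369 ≈ -0.4194

-0.4194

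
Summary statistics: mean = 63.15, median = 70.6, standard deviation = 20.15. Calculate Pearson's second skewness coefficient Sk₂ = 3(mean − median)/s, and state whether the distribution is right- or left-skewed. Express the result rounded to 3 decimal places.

-1.109, left-skewed

Sk₂ = 3(63.15 − 70.6) / 20.15 = 3 × -7.4500 / 20.15
    = -22.3500 / 20.15 ≈ -1.109
Sk₂ < 0 ⇒ mean < median ⇒ left-skewed (negative skew).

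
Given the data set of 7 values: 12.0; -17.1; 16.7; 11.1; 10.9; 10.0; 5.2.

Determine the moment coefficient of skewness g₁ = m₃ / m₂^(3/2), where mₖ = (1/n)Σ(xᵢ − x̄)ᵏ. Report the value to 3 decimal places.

x̄ = (12.0 - 17.1 + 16.7 + 11.1 + 10.9 + 10.0 + 5.2) / 7 = 6.9714
deviations (xᵢ − x̄): 5.0286, -24.0714, 9.7286, 4.1286, 3.9286, 3.0286, -1.7714
Σ(xᵢ − x̄)² = 744.1543 ⇒ m₂ = 744.1543/7 = 106.30776
Σ(xᵢ − x̄)³ = -12746.6552 ⇒ m₃ = -12746.6552/7 = -1820.95074
m₂^(3/2) = 106.30776^(1.5) = 1096.09304
g₁ = m₃ / m₂^(3/2) = -1820.95074 / 1096.09304 ≈ -1.661

-1.661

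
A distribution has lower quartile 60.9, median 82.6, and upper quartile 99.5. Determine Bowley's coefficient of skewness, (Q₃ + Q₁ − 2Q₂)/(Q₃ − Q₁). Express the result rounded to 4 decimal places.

-0.1244

numerator: Q₃ + Q₁ − 2Q₂ = 99.5 + 60.9 − 2×82.6 = -4.8000
denominator: Q₃ − Q₁ = 99.5 − 60.9 = 38.6000
Bowley skewness = -4.8000 / 38.6000 ≈ -0.1244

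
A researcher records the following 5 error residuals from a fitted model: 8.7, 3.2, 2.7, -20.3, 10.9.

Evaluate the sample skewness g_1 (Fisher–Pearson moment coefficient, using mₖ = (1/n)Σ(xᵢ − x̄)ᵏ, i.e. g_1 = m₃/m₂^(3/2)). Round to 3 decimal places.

-1.205

x̄ = (8.7 + 3.2 + 2.7 - 20.3 + 10.9) / 5 = 1.0400
deviations (xᵢ − x̄): 7.6600, 2.1600, 1.6600, -21.3400, 9.8600
Σ(xᵢ − x̄)² = 618.7120 ⇒ m₂ = 618.7120/5 = 123.74240
Σ(xᵢ − x̄)³ = -8295.4498 ⇒ m₃ = -8295.4498/5 = -1659.08995
m₂^(3/2) = 123.74240^(1.5) = 1376.50503
g_1 = m₃ / m₂^(3/2) = -1659.08995 / 1376.50503 ≈ -1.205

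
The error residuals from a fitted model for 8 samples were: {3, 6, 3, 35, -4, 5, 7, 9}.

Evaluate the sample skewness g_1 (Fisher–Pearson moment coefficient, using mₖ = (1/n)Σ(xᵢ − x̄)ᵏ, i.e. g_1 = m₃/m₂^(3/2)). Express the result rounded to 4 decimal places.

1.7397

x̄ = (3 + 6 + 3 + 35 - 4 + 5 + 7 + 9) / 8 = 8.0000
deviations (xᵢ − x̄): -5.0000, -2.0000, -5.0000, 27.0000, -12.0000, -3.0000, -1.0000, 1.0000
Σ(xᵢ − x̄)² = 938.0000 ⇒ m₂ = 938.0000/8 = 117.25000
Σ(xᵢ − x̄)³ = 17670.0000 ⇒ m₃ = 17670.0000/8 = 2208.75000
m₂^(3/2) = 117.25000^(1.5) = 1269.60691
g_1 = m₃ / m₂^(3/2) = 2208.75000 / 1269.60691 ≈ 1.7397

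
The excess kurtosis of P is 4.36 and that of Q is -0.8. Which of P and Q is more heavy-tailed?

Higher excess kurtosis ⇒ heavier tails relative to the normal distribution.
4.36 vs -0.8: the larger is 4.36, so P has heavier tails. (P is leptokurtic — heavier-than-normal tails; the other is platykurtic.)

P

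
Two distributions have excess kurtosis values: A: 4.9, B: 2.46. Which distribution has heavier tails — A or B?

A

Higher excess kurtosis ⇒ heavier tails relative to the normal distribution.
4.9 vs 2.46: the larger is 4.9, so A has heavier tails.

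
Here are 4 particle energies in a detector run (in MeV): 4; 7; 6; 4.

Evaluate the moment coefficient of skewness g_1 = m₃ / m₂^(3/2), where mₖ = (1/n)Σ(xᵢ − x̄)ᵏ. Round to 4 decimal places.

x̄ = (4 + 7 + 6 + 4) / 4 = 5.2500
deviations (xᵢ − x̄): -1.2500, 1.7500, 0.7500, -1.2500
Σ(xᵢ − x̄)² = 6.7500 ⇒ m₂ = 6.7500/4 = 1.68750
Σ(xᵢ − x̄)³ = 1.8750 ⇒ m₃ = 1.8750/4 = 0.46875
m₂^(3/2) = 1.68750^(1.5) = 2.19213
g_1 = m₃ / m₂^(3/2) = 0.46875 / 2.19213 ≈ 0.2138

0.2138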